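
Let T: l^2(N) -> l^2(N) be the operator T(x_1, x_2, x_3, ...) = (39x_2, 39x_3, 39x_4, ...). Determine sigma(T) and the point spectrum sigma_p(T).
sigma(T) = closed disk {z in C : |z| ≤ 39}; sigma_p(T) = open disk {z in C : |z| < 39}

Note T = 39·V where V is the unit left shift (V x)_k = x_{k+1}; so sigma(T) = 39·sigma(V) and ||T|| = 39||V||. ||T x||^2 = 1521sum_{k≥2} |x_k|^2 ≤ 1521||x||^2, with equality on {x : x_1 = 0}, so ||T|| = 39. For any lambda with |lambda| < 39, set r = lambda/39 (|r| < 1); the vector x = (1, r, r^2, ...) is in l^2 and satisfies T x = 39(r, r^2, ...) = lambda x, so lambda is an eigenvalue. On the boundary |lambda| = 39 the geometric series diverges, so no l^2 eigenvector exists, but these lambda lie in the approximate point spectrum. Hence sigma(T) is the closed disk of radius 39 and sigma_p(T) is the open disk.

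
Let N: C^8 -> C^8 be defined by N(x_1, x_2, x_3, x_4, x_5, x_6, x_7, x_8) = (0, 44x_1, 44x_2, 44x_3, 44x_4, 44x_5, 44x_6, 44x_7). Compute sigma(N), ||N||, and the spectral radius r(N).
sigma(N) = {0}; ||N|| = 44; r(N) = 0. (N is nilpotent with N^8 = 0.)

On C^8, N is a strictly lower-triangular matrix with 44 on the subdiagonal and zeros elsewhere, so its characteristic polynomial is lambda^8 and every eigenvalue is 0: sigma(N) = {0}. For the operator norm, N e_i = 44e_{i+1} for i = 1, ..., 7 and N e_8 = 0, so the singular values of N are 44 (with multiplicity 7) and 0; hence ||N|| = 44. The spectral radius r(N) = max|lambda| = 0. Note ||N|| > r(N) — characteristic of non-normal nilpotent operators. Indeed N^8 = 0.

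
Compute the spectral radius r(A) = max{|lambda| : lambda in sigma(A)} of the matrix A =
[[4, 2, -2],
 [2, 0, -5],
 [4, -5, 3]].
r(A) ≈ 5.8071

The eigenvalues of A are the roots of its characteristic polynomial. With M = A (coefficients from the trace, the sum of principal 2x2 minors, and det A):
  p(λ) = det(λ I - M) = λ^3 - 7λ^2 - 9λ + 132.
No integer candidate from the rational root theorem (±divisors of 132) is a root, so the roots are irrational. The cubic discriminant is Δ = -132771 < 0, so there is one real root and a complex-conjugate pair. p(-4) = -8 and p(-3) = 69 have opposite signs, so a root lies in (-4, -3); Newton's method refines it to λ ≈ -3.9143. Dividing out (λ - (-3.9143)) leaves approximately λ^2 - 10.9143λ + 33.7223. For λ^2 - 10.9143λ + 33.7223 the discriminant is -15.7665. It is negative, so the remaining roots are the complex-conjugate pair λ ≈ 5.4572 ± 1.9854i. Their product equals the constant term, so |λ|^2 ≈ 33.7223 and |λ| ≈ 5.8071.
Thus the eigenvalues (to 4 decimals) are -3.9143 (modulus 3.9143); 5.4572 ± 1.9854i (modulus 5.8071). The spectral radius is the largest modulus: r(A) ≈ 5.8071. (Cross-check: r(A) ≤ ||A||_2 ≈ 7.3206; equality holds whenever A is normal, though it can also hold for some non-normal A.)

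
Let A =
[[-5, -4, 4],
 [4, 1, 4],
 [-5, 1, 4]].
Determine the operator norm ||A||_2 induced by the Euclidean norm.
||A||_2 ≈ 9.404 (= sqrt(largest eigenvalue of A^T A))

||A||_2 = sigma_max(A) = sqrt(lambda_max(A^T A)). Form the symmetric matrix M = A^T A =
[[66, 19, -24],
 [19, 18, -8],
 [-24, -8, 48]].
Its characteristic polynomial (trace, sum of principal 2x2 minors, determinant of M give the coefficients) is
  p(λ) = det(λ I - M) = λ^3 - 132λ^2 + 4219λ - 32400.
No integer candidate from the rational root theorem (±divisors of 32400) is a root, so the roots are irrational. The cubic discriminant is Δ = 8123751428 > 0, so there are three distinct real roots. p(11) = -632 and p(12) = 948 have opposite signs, so a root lies in (11, 12); Newton's method refines it to λ ≈ 11.3854. p(32) = 208 and p(33) = -984 have opposite signs, so a root lies in (32, 33); Newton's method refines it to λ ≈ 32.1788. p(88) = -1864 and p(89) = 2488 have opposite signs, so a root lies in (88, 89); Newton's method refines it to λ ≈ 88.4358. Check (Vieta): the three roots sum to 132, matching tr M = 132.
So the eigenvalues of A^T A are ≈ 11.3854, 32.1788, 88.4358 (all ≥ 0, as they must be for A^T A). The largest is λ_max ≈ 88.4358, hence ||A||_2 = sqrt(λ_max) ≈ 9.404.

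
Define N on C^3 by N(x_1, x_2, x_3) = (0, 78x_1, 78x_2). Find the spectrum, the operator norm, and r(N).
sigma(N) = {0}; ||N|| = 78; r(N) = 0. (N is nilpotent with N^3 = 0.)

On C^3, N is a strictly lower-triangular matrix with 78 on the subdiagonal and zeros elsewhere, so its characteristic polynomial is lambda^3 and every eigenvalue is 0: sigma(N) = {0}. For the operator norm, N e_i = 78e_{i+1} for i = 1, ..., 2 and N e_3 = 0, so the singular values of N are 78 (with multiplicity 2) and 0; hence ||N|| = 78. The spectral radius r(N) = max|lambda| = 0. Note ||N|| > r(N) — characteristic of non-normal nilpotent operators. Indeed N^3 = 0.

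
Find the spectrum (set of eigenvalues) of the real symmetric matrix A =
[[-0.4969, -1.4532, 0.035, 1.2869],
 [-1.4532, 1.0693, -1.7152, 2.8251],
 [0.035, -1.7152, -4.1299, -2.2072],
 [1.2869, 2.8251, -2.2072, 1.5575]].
sigma(A) ≈ {-5, -3, 1, 5}

A is real symmetric, so its spectrum consists of real eigenvalues. Expanding the characteristic polynomial of the displayed matrix gives
  det(λ I - A) = p(λ) = λ^4 + (2)λ^3 + (-28)λ^2 + (-50)λ + (75).
Solving p(λ) = 0 yields eigenvalues ≈ -5, -3, 1, 5. (A is shown rounded to 4 decimals, so these recover the underlying integer eigenvalues to within that precision.)
Verification: the trace of A = -2 equals the sum of eigenvalues -2, and det(A) ≈ 75.0008 matches the eigenvalue product 75.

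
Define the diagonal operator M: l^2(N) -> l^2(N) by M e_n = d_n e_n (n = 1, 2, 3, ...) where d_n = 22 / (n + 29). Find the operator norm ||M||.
||M|| = 11/15 (attained at n = 1)

For M diagonal, ||M|| = sup_n |d_n| = sup_n 22/(n + 29). This is positive and strictly decreasing in n, so the supremum is attained at n = 1: d_1 = 22/(1 + 29) = 11/15. Hence ||M|| = 11/15.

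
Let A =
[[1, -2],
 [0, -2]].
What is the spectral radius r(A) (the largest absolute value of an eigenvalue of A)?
r(A) = 2

The eigenvalues of A are the roots of its characteristic polynomial. With M = A (coefficients from the trace and determinant):
  p(λ) = det(λ I - M) = λ^2 + λ - 2.
For λ^2 + λ - 2 the discriminant is 9. It is a perfect square (3^2), so the roots are rational: λ = (-1 ± 3)/2 = 1, -2.
Thus the eigenvalues (to 4 decimals) are 1 (modulus 1); -2 (modulus 2). The spectral radius is the largest modulus: r(A) = 2. (Cross-check: r(A) ≤ ||A||_2 ≈ 2.9208; equality holds whenever A is normal, though it can also hold for some non-normal A.)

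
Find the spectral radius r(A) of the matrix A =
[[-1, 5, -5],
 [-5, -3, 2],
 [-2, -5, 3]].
r(A) ≈ 4.3173

The eigenvalues of A are the roots of its characteristic polynomial. With M = A (coefficients from the trace, the sum of principal 2x2 minors, and det A):
  p(λ) = det(λ I - M) = λ^3 + λ^2 + 16λ + 41.
No integer candidate from the rational root theorem (±divisors of 41) is a root, so the roots are irrational. The cubic discriminant is Δ = -49871 < 0, so there is one real root and a complex-conjugate pair. p(-3) = -25 and p(-2) = 5 have opposite signs, so a root lies in (-3, -2); Newton's method refines it to λ ≈ -2.1997. Dividing out (λ - (-2.1997)) leaves approximately λ^2 - 1.1997λ + 18.639. For λ^2 - 1.1997λ + 18.639 the discriminant is -73.1166. It is negative, so the remaining roots are the complex-conjugate pair λ ≈ 0.5998 ± 4.2754i. Their product equals the constant term, so |λ|^2 ≈ 18.639 and |λ| ≈ 4.3173.
Thus the eigenvalues (to 4 decimals) are -2.1997 (modulus 2.1997); 0.5998 ± 4.2754i (modulus 4.3173). The spectral radius is the largest modulus: r(A) ≈ 4.3173. (Cross-check: r(A) ≤ ||A||_2 ≈ 10.1322; equality holds whenever A is normal, though it can also hold for some non-normal A.)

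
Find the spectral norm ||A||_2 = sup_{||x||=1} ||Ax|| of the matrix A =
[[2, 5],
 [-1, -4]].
||A||_2 = sqrt((46 + sqrt(2080))/2) ≈ 6.7678 (= sqrt(largest eigenvalue of A^T A))

||A||_2 = sigma_max(A) = sqrt(lambda_max(A^T A)). Form the symmetric matrix M = A^T A =
[[5, 14],
 [14, 41]].
Its characteristic polynomial (trace, determinant of M give the coefficients) is
  p(λ) = det(λ I - M) = λ^2 - 46λ + 9.
For λ^2 - 46λ + 9 the discriminant is 2080. It is nonnegative but not a perfect square, so the roots are real and irrational: λ = (46 ± sqrt(2080))/2 ≈ 45.8035, 0.1965.
So the eigenvalues of A^T A are ≈ 0.1965, 45.8035 (all ≥ 0, as they must be for A^T A). The largest is λ_max = (46 + sqrt(2080))/2 ≈ 45.8035, hence ||A||_2 = sqrt(λ_max) = sqrt((46 + sqrt(2080))/2) ≈ 6.7678.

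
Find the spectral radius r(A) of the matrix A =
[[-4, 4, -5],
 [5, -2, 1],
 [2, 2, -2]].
r(A) ≈ 7.4667

The eigenvalues of A are the roots of its characteristic polynomial. With M = A (coefficients from the trace, the sum of principal 2x2 minors, and det A):
  p(λ) = det(λ I - M) = λ^3 + 8λ^2 + 8λ + 30.
No integer candidate from the rational root theorem (±divisors of 30) is a root, so the roots are irrational. The cubic discriminant is Δ = -49132 < 0, so there is one real root and a complex-conjugate pair. p(-8) = -34 and p(-7) = 23 have opposite signs, so a root lies in (-8, -7); Newton's method refines it to λ ≈ -7.4667. Dividing out (λ - (-7.4667)) leaves approximately λ^2 + 0.5333λ + 4.0179. For λ^2 + 0.5333λ + 4.0179 the discriminant is -15.787. It is negative, so the remaining roots are the complex-conjugate pair λ ≈ -0.2667 ± 1.9866i. Their product equals the constant term, so |λ|^2 ≈ 4.0179 and |λ| ≈ 2.0045.
Thus the eigenvalues (to 4 decimals) are -7.4667 (modulus 7.4667); -0.2667 ± 1.9866i (modulus 2.0045). The spectral radius is the largest modulus: r(A) ≈ 7.4667. (Cross-check: r(A) ≤ ||A||_2 ≈ 8.928; equality holds whenever A is normal, though it can also hold for some non-normal A.)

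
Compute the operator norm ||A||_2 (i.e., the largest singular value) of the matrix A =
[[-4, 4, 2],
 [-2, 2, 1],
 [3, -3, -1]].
||A||_2 = sqrt((64 + sqrt(4056))/2) ≈ 7.9902 (= sqrt(largest eigenvalue of A^T A))

||A||_2 = sigma_max(A) = sqrt(lambda_max(A^T A)). Form the symmetric matrix M = A^T A =
[[29, -29, -13],
 [-29, 29, 13],
 [-13, 13, 6]].
Its characteristic polynomial (trace, sum of principal 2x2 minors, determinant of M give the coefficients) is
  p(λ) = det(λ I - M) = λ^3 - 64λ^2 + 10λ.
The constant term is 0, so λ = 0 is a root. Dividing out λ leaves p(λ) = λ(λ^2 - 64λ + 10). For λ^2 - 64λ + 10 the discriminant is 4056. It is nonnegative but not a perfect square, so the roots are real and irrational: λ = (64 ± sqrt(4056))/2 ≈ 63.8434, 0.1566.
So the eigenvalues of A^T A are ≈ 0, 0.1566, 63.8434 (all ≥ 0, as they must be for A^T A). The largest is λ_max = (64 + sqrt(4056))/2 ≈ 63.8434, hence ||A||_2 = sqrt(λ_max) = sqrt((64 + sqrt(4056))/2) ≈ 7.9902.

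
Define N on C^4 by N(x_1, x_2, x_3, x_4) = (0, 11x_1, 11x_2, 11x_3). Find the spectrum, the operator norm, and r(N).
sigma(N) = {0}; ||N|| = 11; r(N) = 0. (N is nilpotent with N^4 = 0.)

On C^4, N is a strictly lower-triangular matrix with 11 on the subdiagonal and zeros elsewhere, so its characteristic polynomial is lambda^4 and every eigenvalue is 0: sigma(N) = {0}. For the operator norm, N e_i = 11e_{i+1} for i = 1, ..., 3 and N e_4 = 0, so the singular values of N are 11 (with multiplicity 3) and 0; hence ||N|| = 11. The spectral radius r(N) = max|lambda| = 0. Note ||N|| > r(N) — characteristic of non-normal nilpotent operators. Indeed N^4 = 0.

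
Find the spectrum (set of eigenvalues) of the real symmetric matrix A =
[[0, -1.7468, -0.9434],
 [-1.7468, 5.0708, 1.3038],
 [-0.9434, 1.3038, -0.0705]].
sigma(A) ≈ {-1, 0, 6}

A is real symmetric, so its spectrum consists of real eigenvalues. Expanding the characteristic polynomial of the displayed matrix gives
  det(λ I - A) = p(λ) = λ^3 + (-5)λ^2 + (-6)λ + (0).
Solving p(λ) = 0 yields eigenvalues ≈ -1, 0, 6. (A is shown rounded to 4 decimals, so these recover the underlying integer eigenvalues to within that precision.)
Verification: the trace of A = 5 equals the sum of eigenvalues 5, and det(A) ≈ -0.0002 matches the eigenvalue product 0.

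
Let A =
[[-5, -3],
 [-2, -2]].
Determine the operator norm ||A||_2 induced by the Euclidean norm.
||A||_2 = sqrt((42 + sqrt(1700))/2) ≈ 6.451 (= sqrt(largest eigenvalue of A^T A))

||A||_2 = sigma_max(A) = sqrt(lambda_max(A^T A)). Form the symmetric matrix M = A^T A =
[[29, 19],
 [19, 13]].
Its characteristic polynomial (trace, determinant of M give the coefficients) is
  p(λ) = det(λ I - M) = λ^2 - 42λ + 16.
For λ^2 - 42λ + 16 the discriminant is 1700. It is nonnegative but not a perfect square, so the roots are real and irrational: λ = (42 ± sqrt(1700))/2 ≈ 41.6155, 0.3845.
So the eigenvalues of A^T A are ≈ 0.3845, 41.6155 (all ≥ 0, as they must be for A^T A). The largest is λ_max = (42 + sqrt(1700))/2 ≈ 41.6155, hence ||A||_2 = sqrt(λ_max) = sqrt((42 + sqrt(1700))/2) ≈ 6.451.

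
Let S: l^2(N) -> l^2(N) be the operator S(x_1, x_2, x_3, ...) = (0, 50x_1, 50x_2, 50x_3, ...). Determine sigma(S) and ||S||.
sigma(S) = closed disk {z in C : |z| ≤ 50}; ||S|| = 50

Note S = 50·U where U is the unit right shift (U x)_k = x_{k-1} (with x_0 := 0); so ||S|| = 50||U|| and sigma(S) = 50·sigma(U). ||S x||^2 = sum_{k≥1} |50x_k|^2 = 2500||x||^2, so ||S|| = 50 and sigma(S) ⊂ {|z| ≤ 50}. For any |lambda| < 50, the equation (S - lambda I) x = 0 forces x_1 = 0, then 50x_k = lambda x_{k+1} ⇒ x = 0, so S has no eigenvalues. But (S - lambda I) is not surjective for |lambda| < 50: solving (S - lambda I) x = e_1 would require x_n proportional to (lambda/50)^(-n), which is not in l^2. So every |lambda| < 50 lies in the residual spectrum. The boundary |lambda| = 50 is in the approximate point spectrum (the spectrum is closed). Hence sigma(S) is the closed disk of radius 50.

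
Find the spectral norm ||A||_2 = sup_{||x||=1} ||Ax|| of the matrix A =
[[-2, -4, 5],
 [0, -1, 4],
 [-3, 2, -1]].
||A||_2 ≈ 7.7814 (= sqrt(largest eigenvalue of A^T A))

||A||_2 = sigma_max(A) = sqrt(lambda_max(A^T A)). Form the symmetric matrix M = A^T A =
[[13, 2, -7],
 [2, 21, -26],
 [-7, -26, 42]].
Its characteristic polynomial (trace, sum of principal 2x2 minors, determinant of M give the coefficients) is
  p(λ) = det(λ I - M) = λ^3 - 76λ^2 + 972λ - 2209.
No integer candidate from the rational root theorem (±divisors of 2209) is a root, so the roots are irrational. The cubic discriminant is Δ = 710507333 > 0, so there are three distinct real roots. p(2) = -561 and p(3) = 50 have opposite signs, so a root lies in (2, 3); Newton's method refines it to λ ≈ 2.9089. p(12) = 239 and p(13) = -220 have opposite signs, so a root lies in (12, 13); Newton's method refines it to λ ≈ 12.5415. p(60) = -1489 and p(61) = 1268 have opposite signs, so a root lies in (60, 61); Newton's method refines it to λ ≈ 60.5496. Check (Vieta): the three roots sum to 76, matching tr M = 76.
So the eigenvalues of A^T A are ≈ 2.9089, 12.5415, 60.5496 (all ≥ 0, as they must be for A^T A). The largest is λ_max ≈ 60.5496, hence ||A||_2 = sqrt(λ_max) ≈ 7.7814.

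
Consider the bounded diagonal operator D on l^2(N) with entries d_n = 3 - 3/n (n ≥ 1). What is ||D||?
||D|| = 3

For a diagonal operator on l^2 with entries d_n, ||D|| = sup_n |d_n|. Here d_1 = 0, d_2 = 3/2, ..., and d_n = 3 - 3/n increases monotonically toward 3. All terms lie in [0, 3), so |d_n| = d_n and the supremum is the limit 3, which is not attained by any individual d_n. Hence ||D|| = 3.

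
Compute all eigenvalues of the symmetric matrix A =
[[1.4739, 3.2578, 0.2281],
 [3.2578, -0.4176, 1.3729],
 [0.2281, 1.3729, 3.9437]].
sigma(A) ≈ {-3, 3, 5}

A is real symmetric, so its spectrum consists of real eigenvalues. Expanding the characteristic polynomial of the displayed matrix gives
  det(λ I - A) = p(λ) = λ^3 + (-5)λ^2 + (-9)λ + (44.9988).
Solving p(λ) = 0 yields eigenvalues ≈ -3, 3, 5. (A is shown rounded to 4 decimals, so these recover the underlying integer eigenvalues to within that precision.)
Verification: the trace of A = 5 equals the sum of eigenvalues 5, and det(A) ≈ -44.9988 matches the eigenvalue product -45.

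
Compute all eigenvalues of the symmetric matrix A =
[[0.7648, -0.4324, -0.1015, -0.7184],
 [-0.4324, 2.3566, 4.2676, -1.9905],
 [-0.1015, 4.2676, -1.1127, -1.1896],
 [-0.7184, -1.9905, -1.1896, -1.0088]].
sigma(A) ≈ {-4, -2, 1, 6}

A is real symmetric, so its spectrum consists of real eigenvalues. Expanding the characteristic polynomial of the displayed matrix gives
  det(λ I - A) = p(λ) = λ^4 + (-1)λ^3 + (-28)λ^2 + (-20)λ + (48).
Solving p(λ) = 0 yields eigenvalues ≈ -4, -2, 1, 6. (A is shown rounded to 4 decimals, so these recover the underlying integer eigenvalues to within that precision.)
Verification: the trace of A = 1 equals the sum of eigenvalues 1, and det(A) ≈ 47.9997 matches the eigenvalue product 48.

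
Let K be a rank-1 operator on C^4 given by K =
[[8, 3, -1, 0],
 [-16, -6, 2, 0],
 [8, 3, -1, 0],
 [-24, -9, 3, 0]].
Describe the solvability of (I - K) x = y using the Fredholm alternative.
(I - K) is singular (det(I - K) = 0, i.e. 1 ∈ sigma(K)). (I - K) x = y is solvable iff y ⊥ ker((I - K)^*) = span{(8, 3, -1, 0)}, i.e. iff 8y_1 + 3y_2 - y_3 = 0. When solvable, the solutions are x = y + c·(1, -2, 1, -3), c arbitrary (ker(I - K) = span{(1, -2, 1, -3)}, dimension 1).

K has rank 1, so it is an outer product K = u v^T: every row of K is a multiple of one row vector. Reading off the entries, u = (1, -2, 1, -3) and v = (8, 3, -1, 0) (row i of K equals u_i·v^T). A rank-one matrix u v^T satisfies K u = u (v·u) and kills the (3)-dimensional subspace v^⊥, so its characteristic polynomial is lambda^3 (lambda - v·u) with v·u = tr K = 1. Hence the eigenvalues of I - K are 1 (multiplicity 3) and 1 - (1) = 0, so det(I - K) = 0. (Direct check: I - K =
[[-7, -3, 1, 0],
 [16, 7, -2, 0],
 [-8, -3, 2, 0],
 [24, 9, -3, 1]]
has determinant 0.) So 1 is an eigenvalue of K and (I - K) is not invertible. The finite-dimensional Fredholm alternative says: either (I - K) is invertible, or ker(I - K) ≠ {0} and then range(I - K) = ker((I - K)^*)^⊥, with dim ker(I - K) = dim ker((I - K)^*). We are in the second case, so we need both kernels. Kernel of I - K: (I - K) u = u - u (v·u) = u - u = 0, so ker(I - K) = span{u} = span{(1, -2, 1, -3)} (it is exactly 1-dimensional because rank(I - K) = 3). Kernel of the adjoint: K is real, so (I - K)^* = I - K^T = I - v u^T, and (I - v u^T) v = v - v (u·v) = 0; hence ker((I - K)^*) = span{v} = span{(8, 3, -1, 0)}. Therefore (I - K) x = y is solvable iff <y, v> = 0, i.e. iff 8y_1 + 3y_2 - y_3 = 0. When this holds, K y = u (v·y) = 0, so (I - K) y = y and x = y is a particular solution; the full solution set is the line x = y + c·u = y + c·(1, -2, 1, -3), c ∈ C.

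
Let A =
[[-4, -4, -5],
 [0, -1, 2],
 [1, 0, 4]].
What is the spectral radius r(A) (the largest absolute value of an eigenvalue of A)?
r(A) = (4 + sqrt(12))/2 ≈ 3.7321

The eigenvalues of A are the roots of its characteristic polynomial. With M = A (coefficients from the trace, the sum of principal 2x2 minors, and det A):
  p(λ) = det(λ I - M) = λ^3 + λ^2 - 11λ - 3.
By the rational root theorem any rational root is an integer divisor of 3. Testing λ = 3: p(3) = 27 + 9 - 33 - 3 = 0, so λ = 3 is a root. Dividing out (λ - 3) leaves p(λ) = (λ - 3)(λ^2 + 4λ + 1). For λ^2 + 4λ + 1 the discriminant is 12. It is nonnegative but not a perfect square, so the roots are real and irrational: λ = (-4 ± sqrt(12))/2 ≈ -0.2679, -3.7321.
Thus the eigenvalues (to 4 decimals) are -0.2679 (modulus 0.2679); -3.7321 (modulus 3.7321); 3 (modulus 3). The spectral radius is the largest modulus: r(A) = (4 + sqrt(12))/2 ≈ 3.7321. (Cross-check: r(A) ≤ ||A||_2 ≈ 8.334; equality holds whenever A is normal, though it can also hold for some non-normal A.)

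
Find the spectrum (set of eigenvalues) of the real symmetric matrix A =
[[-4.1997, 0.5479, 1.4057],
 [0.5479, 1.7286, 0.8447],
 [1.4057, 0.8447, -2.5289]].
sigma(A) ≈ {-5, -2, 2}

A is real symmetric, so its spectrum consists of real eigenvalues. Expanding the characteristic polynomial of the displayed matrix gives
  det(λ I - A) = p(λ) = λ^3 + (5)λ^2 + (-4)λ + (-20).
Solving p(λ) = 0 yields eigenvalues ≈ -5, -2, 2. (A is shown rounded to 4 decimals, so these recover the underlying integer eigenvalues to within that precision.)
Verification: the trace of A = -5 equals the sum of eigenvalues -5, and det(A) ≈ 20.0000 matches the eigenvalue product 20.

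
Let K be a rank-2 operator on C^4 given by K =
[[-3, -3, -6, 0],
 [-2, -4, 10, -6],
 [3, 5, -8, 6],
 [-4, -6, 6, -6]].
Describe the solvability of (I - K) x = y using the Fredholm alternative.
(I - K) is invertible (det(I - K) = 70 ≠ 0), so for every y in C^4 the equation (I - K) x = y has a unique solution.

K has rank 2 and factors as K = U V^T = u1 v1^T + u2 v2^T with u1 = (-3, 2, -1, 0), v1 = (1, 1, 2, 0), u2 = (0, -2, 2, -2), v2 = (2, 3, -3, 3) (multiplying out reproduces the displayed K). The nonzero eigenvalues of U V^T coincide with those of the 2 x 2 matrix G = V^T U = [[v1·u1, v1·u2], [v2·u1, v2·u2]] = [[-3, 2], [3, -18]], and by the Sylvester determinant identity det(I_4 - U V^T) = det(I_2 - V^T U) = det([[4, -2], [-3, 19]]) = (4)(19) - (-2)(-3) = 70. (Direct check: I - K =
[[4, 3, 6, 0],
 [2, 5, -10, 6],
 [-3, -5, 9, -6],
 [4, 6, -6, 7]]
has determinant 70.) The finite-dimensional Fredholm alternative says: either (I - K) is invertible, or ker(I - K) ≠ {0} and then range(I - K) = ker((I - K)^*)^⊥, with dim ker(I - K) = dim ker((I - K)^*). Since det(I - K) ≠ 0, 1 is not an eigenvalue of K and ker(I - K) = {0}, so we are in the first case: for every y there is a unique x = (I - K)^(-1) y. (Explicitly, by the Woodbury identity, (I - U V^T)^(-1) = I + U (I_2 - G)^(-1) V^T.)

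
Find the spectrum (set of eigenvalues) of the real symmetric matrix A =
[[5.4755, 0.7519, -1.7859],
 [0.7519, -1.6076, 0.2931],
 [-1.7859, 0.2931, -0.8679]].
sigma(A) ≈ {-2, -1, 6}

A is real symmetric, so its spectrum consists of real eigenvalues. Expanding the characteristic polynomial of the displayed matrix gives
  det(λ I - A) = p(λ) = λ^3 + (-3)λ^2 + (-16)λ + (-12).
Solving p(λ) = 0 yields eigenvalues ≈ -2, -1, 6. (A is shown rounded to 4 decimals, so these recover the underlying integer eigenvalues to within that precision.)
Verification: the trace of A = 3 equals the sum of eigenvalues 3, and det(A) ≈ 12.0001 matches the eigenvalue product 12.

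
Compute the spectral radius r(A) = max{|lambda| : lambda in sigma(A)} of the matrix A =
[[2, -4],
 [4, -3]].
r(A) = sqrt(10) ≈ 3.1623

The eigenvalues of A are the roots of its characteristic polynomial. With M = A (coefficients from the trace and determinant):
  p(λ) = det(λ I - M) = λ^2 + λ + 10.
For λ^2 + λ + 10 the discriminant is -39. It is negative, so the roots are the complex-conjugate pair λ = -1/2 ± (sqrt(39)/2) i ≈ -0.5 ± 3.1225i. For a conjugate pair the product of the roots equals the constant term, so |λ|^2 = 10 and |λ| = sqrt(10) ≈ 3.1623.
Thus the eigenvalues (to 4 decimals) are -0.5 ± 3.1225i (modulus 3.1623). The spectral radius is the largest modulus: r(A) = sqrt(10) ≈ 3.1623. (Cross-check: r(A) ≤ ||A||_2 ≈ 6.5311; equality holds whenever A is normal, though it can also hold for some non-normal A.)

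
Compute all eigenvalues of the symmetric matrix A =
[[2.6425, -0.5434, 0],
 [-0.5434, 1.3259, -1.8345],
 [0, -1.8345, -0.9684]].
sigma(A) ≈ {-2, 2, 3}

A is real symmetric, so its spectrum consists of real eigenvalues. Expanding the characteristic polynomial of the displayed matrix gives
  det(λ I - A) = p(λ) = λ^3 + (-3)λ^2 + (-4)λ + (12).
Solving p(λ) = 0 yields eigenvalues ≈ -2, 2, 3. (A is shown rounded to 4 decimals, so these recover the underlying integer eigenvalues to within that precision.)
Verification: the trace of A = 3 equals the sum of eigenvalues 3, and det(A) ≈ -11.9999 matches the eigenvalue product -12.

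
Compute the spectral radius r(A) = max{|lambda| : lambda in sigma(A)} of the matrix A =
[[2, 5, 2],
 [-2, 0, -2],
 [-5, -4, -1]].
r(A) ≈ 3.8329

The eigenvalues of A are the roots of its characteristic polynomial. With M = A (coefficients from the trace, the sum of principal 2x2 minors, and det A):
  p(λ) = det(λ I - M) = λ^3 - λ^2 + 10λ - 40.
No integer candidate from the rational root theorem (±divisors of 40) is a root, so the roots are irrational. The cubic discriminant is Δ = -40060 < 0, so there is one real root and a complex-conjugate pair. p(2) = -16 and p(3) = 8 have opposite signs, so a root lies in (2, 3); Newton's method refines it to λ ≈ 2.7228. Dividing out (λ - (2.7228)) leaves approximately λ^2 + 1.7228λ + 14.6908. For λ^2 + 1.7228λ + 14.6908 the discriminant is -55.7952. It is negative, so the remaining roots are the complex-conjugate pair λ ≈ -0.8614 ± 3.7348i. Their product equals the constant term, so |λ|^2 ≈ 14.6908 and |λ| ≈ 3.8329.
Thus the eigenvalues (to 4 decimals) are 2.7228 (modulus 2.7228); -0.8614 ± 3.7348i (modulus 3.8329). The spectral radius is the largest modulus: r(A) ≈ 3.8329. (Cross-check: r(A) ≤ ||A||_2 ≈ 8.5421; equality holds whenever A is normal, though it can also hold for some non-normal A.)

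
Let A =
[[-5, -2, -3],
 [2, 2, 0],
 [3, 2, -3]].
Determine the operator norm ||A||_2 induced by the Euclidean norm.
||A||_2 ≈ 7.0523 (= sqrt(largest eigenvalue of A^T A))

||A||_2 = sigma_max(A) = sqrt(lambda_max(A^T A)). Form the symmetric matrix M = A^T A =
[[38, 20, 6],
 [20, 12, 0],
 [6, 0, 18]].
Its characteristic polynomial (trace, sum of principal 2x2 minors, determinant of M give the coefficients) is
  p(λ) = det(λ I - M) = λ^3 - 68λ^2 + 920λ - 576.
No integer candidate from the rational root theorem (±divisors of 576) is a root, so the roots are irrational. The cubic discriminant is Δ = 714214400 > 0, so there are three distinct real roots. p(0) = -576 and p(1) = 277 have opposite signs, so a root lies in (0, 1); Newton's method refines it to λ ≈ 0.6578. p(17) = 325 and p(18) = -216 have opposite signs, so a root lies in (17, 18); Newton's method refines it to λ ≈ 17.6075. p(49) = -1115 and p(50) = 424 have opposite signs, so a root lies in (49, 50); Newton's method refines it to λ ≈ 49.7347. Check (Vieta): the three roots sum to 68, matching tr M = 68.
So the eigenvalues of A^T A are ≈ 0.6578, 17.6075, 49.7347 (all ≥ 0, as they must be for A^T A). The largest is λ_max ≈ 49.7347, hence ||A||_2 = sqrt(λ_max) ≈ 7.0523.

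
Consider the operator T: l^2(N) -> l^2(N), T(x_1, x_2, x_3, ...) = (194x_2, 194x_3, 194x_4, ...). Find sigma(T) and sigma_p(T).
sigma(T) = closed disk {z in C : |z| ≤ 194}; sigma_p(T) = open disk {z in C : |z| < 194}

Note T = 194·V where V is the unit left shift (V x)_k = x_{k+1}; so sigma(T) = 194·sigma(V) and ||T|| = 194||V||. ||T x||^2 = 37636sum_{k≥2} |x_k|^2 ≤ 37636||x||^2, with equality on {x : x_1 = 0}, so ||T|| = 194. For any lambda with |lambda| < 194, set r = lambda/194 (|r| < 1); the vector x = (1, r, r^2, ...) is in l^2 and satisfies T x = 194(r, r^2, ...) = lambda x, so lambda is an eigenvalue. On the boundary |lambda| = 194 the geometric series diverges, so no l^2 eigenvector exists, but these lambda lie in the approximate point spectrum. Hence sigma(T) is the closed disk of radius 194 and sigma_p(T) is the open disk.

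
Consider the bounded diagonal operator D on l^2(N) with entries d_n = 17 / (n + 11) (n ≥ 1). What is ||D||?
||D|| = 17/12 (attained at n = 1)

For D diagonal, ||D|| = sup_n |d_n| = sup_n 17/(n + 11). This is positive and strictly decreasing in n, so the supremum is attained at n = 1: d_1 = 17/(1 + 11) = 17/12. Hence ||D|| = 17/12.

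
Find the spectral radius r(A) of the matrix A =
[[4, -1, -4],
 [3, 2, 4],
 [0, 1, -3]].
r(A) ≈ 3.9641

The eigenvalues of A are the roots of its characteristic polynomial. With M = A (coefficients from the trace, the sum of principal 2x2 minors, and det A):
  p(λ) = det(λ I - M) = λ^3 - 3λ^2 - 11λ + 61.
No integer candidate from the rational root theorem (±divisors of 61) is a root, so the roots are irrational. The cubic discriminant is Δ = -51232 < 0, so there is one real root and a complex-conjugate pair. p(-4) = -7 and p(-3) = 40 have opposite signs, so a root lies in (-4, -3); Newton's method refines it to λ ≈ -3.8818. Dividing out (λ - (-3.8818)) leaves approximately λ^2 - 6.8818λ + 15.7142. For λ^2 - 6.8818λ + 15.7142 the discriminant is -15.4971. It is negative, so the remaining roots are the complex-conjugate pair λ ≈ 3.4409 ± 1.9683i. Their product equals the constant term, so |λ|^2 ≈ 15.7142 and |λ| ≈ 3.9641.
Thus the eigenvalues (to 4 decimals) are -3.8818 (modulus 3.8818); 3.4409 ± 1.9683i (modulus 3.9641). The spectral radius is the largest modulus: r(A) ≈ 3.9641. (Cross-check: r(A) ≤ ||A||_2 ≈ 6.6186; equality holds whenever A is normal, though it can also hold for some non-normal A.)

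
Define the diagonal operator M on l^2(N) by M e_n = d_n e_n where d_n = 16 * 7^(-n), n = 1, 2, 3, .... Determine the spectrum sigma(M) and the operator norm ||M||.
sigma(M) = {16 * 7^(-n) : n ≥ 1} ∪ {0}; ||M|| = 16/7

A bounded diagonal operator on l^2 with diagonal entries d_n has spectrum equal to the closure of {d_n : n ≥ 1}: every d_n is an eigenvalue (with eigenvector e_n), so {d_n} ⊂ sigma(M); the spectrum is closed, so its closure is too; and for lambda not in the closure, (M - lambda I) has bounded inverse (the diagonal entries 1/(d_n - lambda) are bounded). For our sequence d_n = 16 * 7^(-n), n = 1, 2, 3, ...:
  - {d_n} = {16 * 7^(-n) : n ≥ 1}; the only limit point is 0
  - closure = {16 * 7^(-n) : n ≥ 1} ∪ {0}
For the norm: a diagonal operator has ||M|| = sup_n |d_n|. Here d_n = 16 * 7^(-n) is positive and decreasing, so sup_n |d_n| = d_1 = 16/7. So ||M|| = 16/7.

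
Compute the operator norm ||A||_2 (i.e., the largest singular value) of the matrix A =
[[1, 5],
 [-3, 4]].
||A||_2 = sqrt((51 + sqrt(1157))/2) ≈ 6.5198 (= sqrt(largest eigenvalue of A^T A))

||A||_2 = sigma_max(A) = sqrt(lambda_max(A^T A)). Form the symmetric matrix M = A^T A =
[[10, -7],
 [-7, 41]].
Its characteristic polynomial (trace, determinant of M give the coefficients) is
  p(λ) = det(λ I - M) = λ^2 - 51λ + 361.
For λ^2 - 51λ + 361 the discriminant is 1157. It is nonnegative but not a perfect square, so the roots are real and irrational: λ = (51 ± sqrt(1157))/2 ≈ 42.5074, 8.4926.
So the eigenvalues of A^T A are ≈ 8.4926, 42.5074 (all ≥ 0, as they must be for A^T A). The largest is λ_max = (51 + sqrt(1157))/2 ≈ 42.5074, hence ||A||_2 = sqrt(λ_max) = sqrt((51 + sqrt(1157))/2) ≈ 6.5198.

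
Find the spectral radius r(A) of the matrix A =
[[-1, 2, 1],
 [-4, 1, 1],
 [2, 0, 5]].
r(A) ≈ 5.3562

The eigenvalues of A are the roots of its characteristic polynomial. With M = A (coefficients from the trace, the sum of principal 2x2 minors, and det A):
  p(λ) = det(λ I - M) = λ^3 - 5λ^2 + 5λ - 37.
No integer candidate from the rational root theorem (±divisors of 37) is a root, so the roots are irrational. The cubic discriminant is Δ = -38688 < 0, so there is one real root and a complex-conjugate pair. p(5) = -12 and p(6) = 29 have opposite signs, so a root lies in (5, 6); Newton's method refines it to λ ≈ 5.3562. Dividing out (λ - (5.3562)) leaves approximately λ^2 + 0.3562λ + 6.9079. For λ^2 + 0.3562λ + 6.9079 the discriminant is -27.5046. It is negative, so the remaining roots are the complex-conjugate pair λ ≈ -0.1781 ± 2.6222i. Their product equals the constant term, so |λ|^2 ≈ 6.9079 and |λ| ≈ 2.6283.
Thus the eigenvalues (to 4 decimals) are 5.3562 (modulus 5.3562); -0.1781 ± 2.6222i (modulus 2.6283). The spectral radius is the largest modulus: r(A) ≈ 5.3562. (Cross-check: r(A) ≤ ||A||_2 ≈ 5.4623; equality holds whenever A is normal, though it can also hold for some non-normal A.)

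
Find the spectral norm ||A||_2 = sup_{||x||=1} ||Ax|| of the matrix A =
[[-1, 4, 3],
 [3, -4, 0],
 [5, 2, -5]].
||A||_2 ≈ 7.9798 (= sqrt(largest eigenvalue of A^T A))

||A||_2 = sigma_max(A) = sqrt(lambda_max(A^T A)). Form the symmetric matrix M = A^T A =
[[35, -6, -28],
 [-6, 36, 2],
 [-28, 2, 34]].
Its characteristic polynomial (trace, sum of principal 2x2 minors, determinant of M give the coefficients) is
  p(λ) = det(λ I - M) = λ^3 - 105λ^2 + 2850λ - 13924.
No integer candidate from the rational root theorem (±divisors of 13924) is a root, so the roots are irrational. The cubic discriminant is Δ = 2245906548 > 0, so there are three distinct real roots. p(6) = -388 and p(7) = 1224 have opposite signs, so a root lies in (6, 7); Newton's method refines it to λ ≈ 6.2312. p(35) = 76 and p(36) = -748 have opposite signs, so a root lies in (35, 36); Newton's method refines it to λ ≈ 35.0921. p(63) = -1072 and p(64) = 540 have opposite signs, so a root lies in (63, 64); Newton's method refines it to λ ≈ 63.6766. Check (Vieta): the three roots sum to 105, matching tr M = 105.
So the eigenvalues of A^T A are ≈ 6.2312, 35.0921, 63.6766 (all ≥ 0, as they must be for A^T A). The largest is λ_max ≈ 63.6766, hence ||A||_2 = sqrt(λ_max) ≈ 7.9798.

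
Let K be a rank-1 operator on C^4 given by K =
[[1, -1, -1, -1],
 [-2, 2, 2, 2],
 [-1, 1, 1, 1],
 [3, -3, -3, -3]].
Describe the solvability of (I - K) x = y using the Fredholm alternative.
(I - K) is singular (det(I - K) = 0, i.e. 1 ∈ sigma(K)). (I - K) x = y is solvable iff y ⊥ ker((I - K)^*) = span{(1, -1, -1, -1)}, i.e. iff y_1 - y_2 - y_3 - y_4 = 0. When solvable, the solutions are x = y + c·(1, -2, -1, 3), c arbitrary (ker(I - K) = span{(1, -2, -1, 3)}, dimension 1).

K has rank 1, so it is an outer product K = u v^T: every row of K is a multiple of one row vector. Reading off the entries, u = (1, -2, -1, 3) and v = (1, -1, -1, -1) (row i of K equals u_i·v^T). A rank-one matrix u v^T satisfies K u = u (v·u) and kills the (3)-dimensional subspace v^⊥, so its characteristic polynomial is lambda^3 (lambda - v·u) with v·u = tr K = 1. Hence the eigenvalues of I - K are 1 (multiplicity 3) and 1 - (1) = 0, so det(I - K) = 0. (Direct check: I - K =
[[0, 1, 1, 1],
 [2, -1, -2, -2],
 [1, -1, 0, -1],
 [-3, 3, 3, 4]]
has determinant 0.) So 1 is an eigenvalue of K and (I - K) is not invertible. The finite-dimensional Fredholm alternative says: either (I - K) is invertible, or ker(I - K) ≠ {0} and then range(I - K) = ker((I - K)^*)^⊥, with dim ker(I - K) = dim ker((I - K)^*). We are in the second case, so we need both kernels. Kernel of I - K: (I - K) u = u - u (v·u) = u - u = 0, so ker(I - K) = span{u} = span{(1, -2, -1, 3)} (it is exactly 1-dimensional because rank(I - K) = 3). Kernel of the adjoint: K is real, so (I - K)^* = I - K^T = I - v u^T, and (I - v u^T) v = v - v (u·v) = 0; hence ker((I - K)^*) = span{v} = span{(1, -1, -1, -1)}. Therefore (I - K) x = y is solvable iff <y, v> = 0, i.e. iff y_1 - y_2 - y_3 - y_4 = 0. When this holds, K y = u (v·y) = 0, so (I - K) y = y and x = y is a particular solution; the full solution set is the line x = y + c·u = y + c·(1, -2, -1, 3), c ∈ C.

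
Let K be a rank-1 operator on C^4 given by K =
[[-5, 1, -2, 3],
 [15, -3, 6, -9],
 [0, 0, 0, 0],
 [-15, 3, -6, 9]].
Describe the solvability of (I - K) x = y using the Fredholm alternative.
(I - K) is singular (det(I - K) = 0, i.e. 1 ∈ sigma(K)). (I - K) x = y is solvable iff y ⊥ ker((I - K)^*) = span{(-5, 1, -2, 3)}, i.e. iff -5y_1 + y_2 - 2y_3 + 3y_4 = 0. When solvable, the solutions are x = y + c·(1, -3, 0, 3), c arbitrary (ker(I - K) = span{(1, -3, 0, 3)}, dimension 1).

K has rank 1, so it is an outer product K = u v^T: every row of K is a multiple of one row vector. Reading off the entries, u = (1, -3, 0, 3) and v = (-5, 1, -2, 3) (row i of K equals u_i·v^T). A rank-one matrix u v^T satisfies K u = u (v·u) and kills the (3)-dimensional subspace v^⊥, so its characteristic polynomial is lambda^3 (lambda - v·u) with v·u = tr K = 1. Hence the eigenvalues of I - K are 1 (multiplicity 3) and 1 - (1) = 0, so det(I - K) = 0. (Direct check: I - K =
[[6, -1, 2, -3],
 [-15, 4, -6, 9],
 [0, 0, 1, 0],
 [15, -3, 6, -8]]
has determinant 0.) So 1 is an eigenvalue of K and (I - K) is not invertible. The finite-dimensional Fredholm alternative says: either (I - K) is invertible, or ker(I - K) ≠ {0} and then range(I - K) = ker((I - K)^*)^⊥, with dim ker(I - K) = dim ker((I - K)^*). We are in the second case, so we need both kernels. Kernel of I - K: (I - K) u = u - u (v·u) = u - u = 0, so ker(I - K) = span{u} = span{(1, -3, 0, 3)} (it is exactly 1-dimensional because rank(I - K) = 3). Kernel of the adjoint: K is real, so (I - K)^* = I - K^T = I - v u^T, and (I - v u^T) v = v - v (u·v) = 0; hence ker((I - K)^*) = span{v} = span{(-5, 1, -2, 3)}. Therefore (I - K) x = y is solvable iff <y, v> = 0, i.e. iff -5y_1 + y_2 - 2y_3 + 3y_4 = 0. When this holds, K y = u (v·y) = 0, so (I - K) y = y and x = y is a particular solution; the full solution set is the line x = y + c·u = y + c·(1, -3, 0, 3), c ∈ C.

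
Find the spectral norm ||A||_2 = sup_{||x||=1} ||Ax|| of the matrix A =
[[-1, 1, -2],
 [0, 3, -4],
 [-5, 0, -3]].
||A||_2 ≈ 6.9236 (= sqrt(largest eigenvalue of A^T A))

||A||_2 = sigma_max(A) = sqrt(lambda_max(A^T A)). Form the symmetric matrix M = A^T A =
[[26, -1, 17],
 [-1, 10, -14],
 [17, -14, 29]].
Its characteristic polynomial (trace, sum of principal 2x2 minors, determinant of M give the coefficients) is
  p(λ) = det(λ I - M) = λ^3 - 65λ^2 + 818λ - 1.
No integer candidate from the rational root theorem (±divisors of 1) is a root, so the roots are irrational. The cubic discriminant is Δ = 637533705 > 0, so there are three distinct real roots. p(0) = -1 and p(1) = 753 have opposite signs, so a root lies in (0, 1); Newton's method refines it to λ ≈ 0.0012. p(17) = 33 and p(18) = -505 have opposite signs, so a root lies in (17, 18); Newton's method refines it to λ ≈ 17.0628. p(47) = -1317 and p(48) = 95 have opposite signs, so a root lies in (47, 48); Newton's method refines it to λ ≈ 47.936. Check (Vieta): the three roots sum to 65, matching tr M = 65.
So the eigenvalues of A^T A are ≈ 0.0012, 17.0628, 47.936 (all ≥ 0, as they must be for A^T A). The largest is λ_max ≈ 47.936, hence ||A||_2 = sqrt(λ_max) ≈ 6.9236.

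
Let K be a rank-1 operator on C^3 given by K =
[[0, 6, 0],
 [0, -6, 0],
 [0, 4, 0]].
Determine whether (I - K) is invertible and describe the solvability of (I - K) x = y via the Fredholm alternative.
(I - K) is invertible (det(I - K) = 7 ≠ 0), so for every y in C^3 the equation (I - K) x = y has a unique solution.

K has rank 1, so it is an outer product K = u v^T: every row of K is a multiple of one row vector. Reading off the entries, u = (3, -3, 2) and v = (0, 2, 0) (row i of K equals u_i·v^T). A rank-one matrix u v^T satisfies K u = u (v·u) and kills the (2)-dimensional subspace v^⊥, so its characteristic polynomial is lambda^2 (lambda - v·u) with v·u = tr K = -6. Hence the eigenvalues of I - K are 1 (multiplicity 2) and 1 - (-6) = 7, so det(I - K) = 7. (Direct check: I - K =
[[1, -6, 0],
 [0, 7, 0],
 [0, -4, 1]]
has determinant 7.) The finite-dimensional Fredholm alternative says: either (I - K) is invertible, or ker(I - K) ≠ {0} and then range(I - K) = ker((I - K)^*)^⊥, with dim ker(I - K) = dim ker((I - K)^*). Since det(I - K) ≠ 0, 1 is not an eigenvalue of K and ker(I - K) = {0}, so we are in the first case: for every y there is a unique x = (I - K)^(-1) y. Explicitly, by the Sherman–Morrison formula, (I - u v^T)^(-1) = I + u v^T/(1 - v·u), i.e. (I - K)^(-1) = I + K/(7).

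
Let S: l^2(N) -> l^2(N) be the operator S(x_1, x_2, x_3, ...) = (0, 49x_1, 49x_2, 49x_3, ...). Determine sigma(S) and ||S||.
sigma(S) = closed disk {z in C : |z| ≤ 49}; ||S|| = 49

Note S = 49·U where U is the unit right shift (U x)_k = x_{k-1} (with x_0 := 0); so ||S|| = 49||U|| and sigma(S) = 49·sigma(U). ||S x||^2 = sum_{k≥1} |49x_k|^2 = 2401||x||^2, so ||S|| = 49 and sigma(S) ⊂ {|z| ≤ 49}. For any |lambda| < 49, the equation (S - lambda I) x = 0 forces x_1 = 0, then 49x_k = lambda x_{k+1} ⇒ x = 0, so S has no eigenvalues. But (S - lambda I) is not surjective for |lambda| < 49: solving (S - lambda I) x = e_1 would require x_n proportional to (lambda/49)^(-n), which is not in l^2. So every |lambda| < 49 lies in the residual spectrum. The boundary |lambda| = 49 is in the approximate point spectrum (the spectrum is closed). Hence sigma(S) is the closed disk of radius 49.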